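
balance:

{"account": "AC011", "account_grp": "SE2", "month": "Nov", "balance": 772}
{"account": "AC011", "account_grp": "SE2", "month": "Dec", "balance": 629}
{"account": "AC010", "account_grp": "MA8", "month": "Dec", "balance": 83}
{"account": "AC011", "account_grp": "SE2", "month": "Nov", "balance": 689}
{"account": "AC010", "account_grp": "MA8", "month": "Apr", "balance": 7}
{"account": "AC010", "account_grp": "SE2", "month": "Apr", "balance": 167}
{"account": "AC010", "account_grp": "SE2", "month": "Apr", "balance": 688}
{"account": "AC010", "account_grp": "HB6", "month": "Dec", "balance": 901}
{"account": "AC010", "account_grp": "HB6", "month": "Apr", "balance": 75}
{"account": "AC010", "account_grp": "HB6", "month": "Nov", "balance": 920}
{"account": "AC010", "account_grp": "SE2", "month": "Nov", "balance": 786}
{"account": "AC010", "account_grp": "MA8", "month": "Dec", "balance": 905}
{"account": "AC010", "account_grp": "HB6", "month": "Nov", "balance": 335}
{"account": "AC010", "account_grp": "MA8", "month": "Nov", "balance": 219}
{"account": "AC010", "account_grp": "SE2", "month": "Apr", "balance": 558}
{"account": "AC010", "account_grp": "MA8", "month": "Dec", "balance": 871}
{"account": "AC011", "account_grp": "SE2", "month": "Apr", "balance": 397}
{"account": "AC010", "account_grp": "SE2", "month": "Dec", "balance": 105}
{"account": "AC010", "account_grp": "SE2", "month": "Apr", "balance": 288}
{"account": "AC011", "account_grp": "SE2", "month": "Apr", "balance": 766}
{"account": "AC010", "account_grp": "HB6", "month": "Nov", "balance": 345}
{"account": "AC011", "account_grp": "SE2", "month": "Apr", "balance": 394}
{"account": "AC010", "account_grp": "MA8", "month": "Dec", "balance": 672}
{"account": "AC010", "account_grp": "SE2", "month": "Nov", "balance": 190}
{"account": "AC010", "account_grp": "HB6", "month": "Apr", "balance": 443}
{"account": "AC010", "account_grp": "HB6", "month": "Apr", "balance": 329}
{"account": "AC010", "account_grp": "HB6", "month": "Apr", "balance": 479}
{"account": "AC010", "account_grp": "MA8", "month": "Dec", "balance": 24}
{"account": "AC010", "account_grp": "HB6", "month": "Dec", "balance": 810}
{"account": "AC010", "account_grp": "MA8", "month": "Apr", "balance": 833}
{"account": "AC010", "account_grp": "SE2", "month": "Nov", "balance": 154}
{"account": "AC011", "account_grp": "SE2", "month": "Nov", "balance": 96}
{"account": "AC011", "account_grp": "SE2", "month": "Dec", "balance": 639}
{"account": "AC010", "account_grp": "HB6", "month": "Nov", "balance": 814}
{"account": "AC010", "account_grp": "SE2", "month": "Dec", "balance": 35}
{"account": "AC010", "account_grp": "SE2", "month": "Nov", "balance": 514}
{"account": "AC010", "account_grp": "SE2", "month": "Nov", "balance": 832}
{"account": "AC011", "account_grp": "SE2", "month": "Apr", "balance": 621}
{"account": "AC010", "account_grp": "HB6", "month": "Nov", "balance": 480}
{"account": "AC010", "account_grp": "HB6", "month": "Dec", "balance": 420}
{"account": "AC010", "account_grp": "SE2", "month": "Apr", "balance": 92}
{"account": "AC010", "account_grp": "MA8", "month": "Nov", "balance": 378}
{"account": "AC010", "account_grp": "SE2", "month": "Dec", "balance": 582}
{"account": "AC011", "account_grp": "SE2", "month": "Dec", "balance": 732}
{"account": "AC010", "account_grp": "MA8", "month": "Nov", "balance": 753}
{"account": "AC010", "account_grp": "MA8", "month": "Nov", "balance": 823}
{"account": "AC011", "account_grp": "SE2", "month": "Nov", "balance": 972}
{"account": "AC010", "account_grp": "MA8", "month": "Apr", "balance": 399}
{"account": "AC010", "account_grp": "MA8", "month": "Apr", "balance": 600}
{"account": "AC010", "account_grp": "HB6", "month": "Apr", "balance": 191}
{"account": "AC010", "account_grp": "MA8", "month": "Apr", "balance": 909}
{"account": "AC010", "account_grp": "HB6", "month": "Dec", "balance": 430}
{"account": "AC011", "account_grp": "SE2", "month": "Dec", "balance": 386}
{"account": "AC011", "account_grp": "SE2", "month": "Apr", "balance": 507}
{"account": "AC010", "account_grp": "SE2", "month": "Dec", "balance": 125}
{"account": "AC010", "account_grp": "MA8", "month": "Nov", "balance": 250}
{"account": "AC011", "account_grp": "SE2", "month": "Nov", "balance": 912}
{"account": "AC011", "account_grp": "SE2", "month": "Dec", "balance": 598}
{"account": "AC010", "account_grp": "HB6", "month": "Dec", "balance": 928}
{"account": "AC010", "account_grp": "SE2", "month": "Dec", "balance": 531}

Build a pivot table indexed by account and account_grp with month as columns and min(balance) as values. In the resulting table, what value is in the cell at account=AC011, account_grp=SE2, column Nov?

96

Rows with account=AC011, account_grp=SE2 and month=Nov: balance values are 772, 689, 96, 972, 912.
min(772, 689, 96, 972, 912) = 96.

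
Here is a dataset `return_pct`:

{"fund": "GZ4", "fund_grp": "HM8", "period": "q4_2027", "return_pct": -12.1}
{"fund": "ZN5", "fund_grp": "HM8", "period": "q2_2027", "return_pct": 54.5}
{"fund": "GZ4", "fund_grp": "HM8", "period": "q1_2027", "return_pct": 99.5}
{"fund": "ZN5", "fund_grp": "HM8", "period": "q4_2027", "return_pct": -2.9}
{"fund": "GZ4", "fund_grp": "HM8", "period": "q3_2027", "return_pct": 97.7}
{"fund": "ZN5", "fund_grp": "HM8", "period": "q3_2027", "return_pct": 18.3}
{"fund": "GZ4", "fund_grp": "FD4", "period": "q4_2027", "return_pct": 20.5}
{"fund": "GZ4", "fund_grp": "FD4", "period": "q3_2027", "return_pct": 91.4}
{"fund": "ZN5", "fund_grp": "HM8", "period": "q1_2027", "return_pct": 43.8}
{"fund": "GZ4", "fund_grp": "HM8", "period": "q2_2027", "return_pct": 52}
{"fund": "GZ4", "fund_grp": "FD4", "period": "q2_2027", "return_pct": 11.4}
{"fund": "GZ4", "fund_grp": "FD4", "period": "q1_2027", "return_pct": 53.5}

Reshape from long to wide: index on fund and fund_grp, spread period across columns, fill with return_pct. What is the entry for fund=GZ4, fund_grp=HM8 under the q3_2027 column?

Wide layout: rows indexed by fund and fund_grp, columns are the 4 distinct period values (q4_2027, q2_2027, q1_2027, q3_2027).
Cell (fund=GZ4, fund_grp=HM8, period=q3_2027) draws from the long row where fund=GZ4, fund_grp=HM8 and period=q3_2027, which has return_pct=97.7.

97.7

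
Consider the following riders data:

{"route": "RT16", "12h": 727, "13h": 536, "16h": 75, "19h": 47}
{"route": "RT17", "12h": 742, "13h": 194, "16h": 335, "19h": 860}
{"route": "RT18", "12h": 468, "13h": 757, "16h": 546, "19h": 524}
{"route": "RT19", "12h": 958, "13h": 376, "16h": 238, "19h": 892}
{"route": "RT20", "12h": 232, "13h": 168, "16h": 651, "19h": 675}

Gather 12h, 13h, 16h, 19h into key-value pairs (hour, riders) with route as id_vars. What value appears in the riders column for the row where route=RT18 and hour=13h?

757

Unpivoting turns each (route, wide-column) pair into one long row.
The wide cell at row RT18, column 13h holds 757, so the long row (RT18, 13h) has riders=757.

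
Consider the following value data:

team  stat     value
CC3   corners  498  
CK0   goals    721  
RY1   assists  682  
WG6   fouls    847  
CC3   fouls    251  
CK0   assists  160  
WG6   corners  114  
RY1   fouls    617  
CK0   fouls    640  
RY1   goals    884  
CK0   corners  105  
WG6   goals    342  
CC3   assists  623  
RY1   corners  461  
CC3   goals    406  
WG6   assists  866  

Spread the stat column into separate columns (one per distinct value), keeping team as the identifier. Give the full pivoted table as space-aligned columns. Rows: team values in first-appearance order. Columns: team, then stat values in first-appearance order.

Columns: team plus the 4 distinct stat values (corners, goals, assists, fouls).
For example, row CC3 column corners takes value=498 from the long row (CC3, corners).

team  corners  goals  assists  fouls
CC3   498      406    623      251  
CK0   105      721    160      640  
RY1   461      884    682      617  
WG6   114      342    866      847  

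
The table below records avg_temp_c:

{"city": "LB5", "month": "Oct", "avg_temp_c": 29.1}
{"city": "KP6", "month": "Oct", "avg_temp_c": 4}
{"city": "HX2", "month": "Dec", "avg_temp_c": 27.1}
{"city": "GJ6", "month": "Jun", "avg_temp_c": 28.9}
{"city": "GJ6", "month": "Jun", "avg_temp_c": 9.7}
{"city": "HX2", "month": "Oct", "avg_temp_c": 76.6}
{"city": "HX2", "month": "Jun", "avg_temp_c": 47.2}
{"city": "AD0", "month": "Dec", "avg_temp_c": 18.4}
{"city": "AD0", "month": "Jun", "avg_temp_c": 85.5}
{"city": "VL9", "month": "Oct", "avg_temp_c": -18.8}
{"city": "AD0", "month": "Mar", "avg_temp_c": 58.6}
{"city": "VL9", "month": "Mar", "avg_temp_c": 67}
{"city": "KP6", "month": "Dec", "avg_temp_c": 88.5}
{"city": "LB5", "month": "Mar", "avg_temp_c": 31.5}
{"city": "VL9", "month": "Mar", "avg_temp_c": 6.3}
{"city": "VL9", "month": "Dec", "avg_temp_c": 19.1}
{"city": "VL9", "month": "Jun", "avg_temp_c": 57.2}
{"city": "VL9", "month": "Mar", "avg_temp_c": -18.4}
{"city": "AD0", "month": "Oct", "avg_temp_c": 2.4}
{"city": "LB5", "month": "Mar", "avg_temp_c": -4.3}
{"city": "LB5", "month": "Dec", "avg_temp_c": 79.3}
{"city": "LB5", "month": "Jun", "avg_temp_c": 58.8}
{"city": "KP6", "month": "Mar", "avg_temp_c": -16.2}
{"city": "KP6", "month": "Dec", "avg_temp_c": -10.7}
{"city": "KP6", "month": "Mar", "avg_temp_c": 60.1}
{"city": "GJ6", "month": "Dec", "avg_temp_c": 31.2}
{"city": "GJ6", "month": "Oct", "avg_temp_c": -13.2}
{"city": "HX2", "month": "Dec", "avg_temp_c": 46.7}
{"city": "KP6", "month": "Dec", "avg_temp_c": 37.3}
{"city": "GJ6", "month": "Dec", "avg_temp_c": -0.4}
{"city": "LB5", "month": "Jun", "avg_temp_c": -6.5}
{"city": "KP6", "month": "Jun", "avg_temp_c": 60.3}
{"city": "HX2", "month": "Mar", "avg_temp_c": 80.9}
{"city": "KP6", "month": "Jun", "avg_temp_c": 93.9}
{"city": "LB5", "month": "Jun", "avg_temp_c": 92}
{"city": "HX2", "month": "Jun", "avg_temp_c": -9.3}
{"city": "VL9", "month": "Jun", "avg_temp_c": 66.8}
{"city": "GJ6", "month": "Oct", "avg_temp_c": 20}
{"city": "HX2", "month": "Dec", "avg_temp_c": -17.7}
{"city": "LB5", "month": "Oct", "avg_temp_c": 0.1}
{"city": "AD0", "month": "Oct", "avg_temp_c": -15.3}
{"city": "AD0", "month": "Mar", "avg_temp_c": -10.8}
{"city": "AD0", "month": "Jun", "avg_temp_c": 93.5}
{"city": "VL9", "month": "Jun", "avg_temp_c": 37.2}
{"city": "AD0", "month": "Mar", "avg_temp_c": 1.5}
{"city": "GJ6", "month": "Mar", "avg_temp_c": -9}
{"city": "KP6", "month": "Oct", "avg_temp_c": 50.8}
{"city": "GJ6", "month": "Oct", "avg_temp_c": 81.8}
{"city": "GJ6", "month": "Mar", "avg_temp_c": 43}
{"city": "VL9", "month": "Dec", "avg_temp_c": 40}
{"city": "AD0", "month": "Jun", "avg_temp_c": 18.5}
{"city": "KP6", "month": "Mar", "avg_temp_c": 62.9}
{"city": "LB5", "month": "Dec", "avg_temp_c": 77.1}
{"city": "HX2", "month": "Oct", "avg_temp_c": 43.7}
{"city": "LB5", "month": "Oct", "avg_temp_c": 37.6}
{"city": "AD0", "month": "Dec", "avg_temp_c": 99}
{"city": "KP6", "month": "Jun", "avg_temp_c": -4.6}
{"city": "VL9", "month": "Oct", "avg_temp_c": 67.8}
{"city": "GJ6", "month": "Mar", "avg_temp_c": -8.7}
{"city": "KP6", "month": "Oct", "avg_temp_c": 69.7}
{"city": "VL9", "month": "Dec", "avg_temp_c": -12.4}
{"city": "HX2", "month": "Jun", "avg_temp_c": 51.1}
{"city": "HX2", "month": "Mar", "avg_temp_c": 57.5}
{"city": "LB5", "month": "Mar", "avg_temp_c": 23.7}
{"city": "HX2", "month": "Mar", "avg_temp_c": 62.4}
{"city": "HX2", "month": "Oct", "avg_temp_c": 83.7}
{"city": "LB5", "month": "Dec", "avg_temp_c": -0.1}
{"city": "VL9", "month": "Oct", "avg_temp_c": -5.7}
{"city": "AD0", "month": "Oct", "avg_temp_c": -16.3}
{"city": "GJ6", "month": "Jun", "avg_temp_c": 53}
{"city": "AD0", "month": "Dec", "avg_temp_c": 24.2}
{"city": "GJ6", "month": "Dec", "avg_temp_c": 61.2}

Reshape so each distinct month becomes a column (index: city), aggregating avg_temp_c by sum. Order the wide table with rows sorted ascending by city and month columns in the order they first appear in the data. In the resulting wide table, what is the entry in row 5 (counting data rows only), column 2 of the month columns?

With rows sorted ascending by city, row 5 is city=LB5. month columns in first-appearance order: Oct, Dec, Jun, Mar; column 2 is Dec.
Long rows with city=LB5, month=Dec: 79.3 + 77.1 + -0.1 = 156.3.

156.3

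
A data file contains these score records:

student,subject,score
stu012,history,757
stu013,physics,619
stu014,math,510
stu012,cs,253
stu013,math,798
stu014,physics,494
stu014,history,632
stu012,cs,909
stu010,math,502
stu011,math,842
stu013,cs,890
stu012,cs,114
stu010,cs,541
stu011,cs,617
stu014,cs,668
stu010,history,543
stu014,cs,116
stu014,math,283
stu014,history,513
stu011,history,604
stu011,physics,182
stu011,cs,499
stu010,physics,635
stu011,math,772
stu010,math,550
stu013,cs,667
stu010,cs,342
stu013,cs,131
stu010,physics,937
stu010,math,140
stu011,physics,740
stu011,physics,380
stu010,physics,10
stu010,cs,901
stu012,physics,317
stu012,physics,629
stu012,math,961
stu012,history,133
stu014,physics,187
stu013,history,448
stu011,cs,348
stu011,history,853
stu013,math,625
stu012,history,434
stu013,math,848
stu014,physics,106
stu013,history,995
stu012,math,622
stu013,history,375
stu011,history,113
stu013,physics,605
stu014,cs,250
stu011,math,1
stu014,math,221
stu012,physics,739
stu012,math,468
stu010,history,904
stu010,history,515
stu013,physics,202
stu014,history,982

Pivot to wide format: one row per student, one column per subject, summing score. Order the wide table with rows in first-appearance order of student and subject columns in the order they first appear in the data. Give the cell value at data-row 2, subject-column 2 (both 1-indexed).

1426

With rows in first-appearance order of student, row 2 is student=stu013. subject columns in first-appearance order: history, physics, math, cs; column 2 is physics.
Long rows with student=stu013, subject=physics: 619 + 605 + 202 = 1426.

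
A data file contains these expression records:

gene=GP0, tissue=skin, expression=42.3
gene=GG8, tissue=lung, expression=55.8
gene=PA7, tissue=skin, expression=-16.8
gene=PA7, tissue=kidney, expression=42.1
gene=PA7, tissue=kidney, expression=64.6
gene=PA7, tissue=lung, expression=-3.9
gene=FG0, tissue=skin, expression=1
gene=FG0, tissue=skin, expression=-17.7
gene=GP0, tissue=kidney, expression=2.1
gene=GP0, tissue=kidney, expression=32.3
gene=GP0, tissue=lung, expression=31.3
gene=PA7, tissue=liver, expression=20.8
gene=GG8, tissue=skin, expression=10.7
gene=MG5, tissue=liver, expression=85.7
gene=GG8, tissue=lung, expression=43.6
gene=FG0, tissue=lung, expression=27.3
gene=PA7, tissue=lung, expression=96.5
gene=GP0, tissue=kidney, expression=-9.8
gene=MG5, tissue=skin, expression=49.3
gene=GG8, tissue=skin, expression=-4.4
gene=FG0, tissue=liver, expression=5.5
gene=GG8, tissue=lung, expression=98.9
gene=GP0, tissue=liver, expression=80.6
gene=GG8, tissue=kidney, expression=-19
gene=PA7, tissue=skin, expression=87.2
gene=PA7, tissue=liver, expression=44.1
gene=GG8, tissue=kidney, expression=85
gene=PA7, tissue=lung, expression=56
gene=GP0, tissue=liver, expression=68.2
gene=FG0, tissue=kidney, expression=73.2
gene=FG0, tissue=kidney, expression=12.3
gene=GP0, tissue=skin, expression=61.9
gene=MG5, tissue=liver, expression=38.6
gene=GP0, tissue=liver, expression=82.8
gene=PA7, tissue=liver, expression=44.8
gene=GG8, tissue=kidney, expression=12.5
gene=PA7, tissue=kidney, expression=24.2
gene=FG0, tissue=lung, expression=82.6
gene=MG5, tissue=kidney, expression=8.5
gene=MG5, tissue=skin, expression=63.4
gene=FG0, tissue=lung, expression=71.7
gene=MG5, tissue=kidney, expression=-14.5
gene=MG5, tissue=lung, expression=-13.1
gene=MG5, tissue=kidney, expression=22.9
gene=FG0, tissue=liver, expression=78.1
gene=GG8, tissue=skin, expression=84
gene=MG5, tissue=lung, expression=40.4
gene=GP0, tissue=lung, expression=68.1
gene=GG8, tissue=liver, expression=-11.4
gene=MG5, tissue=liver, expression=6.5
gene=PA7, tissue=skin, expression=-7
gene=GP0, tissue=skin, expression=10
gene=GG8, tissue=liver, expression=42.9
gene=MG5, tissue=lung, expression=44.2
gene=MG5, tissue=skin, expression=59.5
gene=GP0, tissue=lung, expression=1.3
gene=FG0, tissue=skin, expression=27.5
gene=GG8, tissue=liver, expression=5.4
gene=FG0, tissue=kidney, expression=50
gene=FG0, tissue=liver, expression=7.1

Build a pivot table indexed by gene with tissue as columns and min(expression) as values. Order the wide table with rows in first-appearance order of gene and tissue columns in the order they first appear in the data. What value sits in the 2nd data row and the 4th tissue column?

-11.4

With rows in first-appearance order of gene, row 2 is gene=GG8. tissue columns in first-appearance order: skin, lung, kidney, liver; column 4 is liver.
Long rows with gene=GG8, tissue=liver: min(-11.4, 42.9, 5.4) = -11.4.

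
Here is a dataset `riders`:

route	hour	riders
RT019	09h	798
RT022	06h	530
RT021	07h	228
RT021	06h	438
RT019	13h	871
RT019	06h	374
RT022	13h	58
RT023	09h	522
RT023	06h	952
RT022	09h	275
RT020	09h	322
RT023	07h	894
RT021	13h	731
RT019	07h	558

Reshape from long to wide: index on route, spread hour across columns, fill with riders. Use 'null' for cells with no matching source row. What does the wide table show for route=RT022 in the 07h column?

null

No long-format row has route=RT022 and hour=07h, so the cell is null.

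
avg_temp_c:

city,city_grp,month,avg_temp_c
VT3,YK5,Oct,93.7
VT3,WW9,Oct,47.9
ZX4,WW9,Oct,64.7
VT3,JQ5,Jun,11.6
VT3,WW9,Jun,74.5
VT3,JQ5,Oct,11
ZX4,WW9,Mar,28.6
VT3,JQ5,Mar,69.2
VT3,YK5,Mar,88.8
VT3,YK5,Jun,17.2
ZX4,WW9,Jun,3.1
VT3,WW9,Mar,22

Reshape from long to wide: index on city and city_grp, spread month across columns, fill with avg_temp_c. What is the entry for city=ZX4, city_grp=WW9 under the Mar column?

Wide layout: rows indexed by city and city_grp, columns are the 3 distinct month values (Oct, Jun, Mar).
Cell (city=ZX4, city_grp=WW9, month=Mar) draws from the long row where city=ZX4, city_grp=WW9 and month=Mar, which has avg_temp_c=28.6.

28.6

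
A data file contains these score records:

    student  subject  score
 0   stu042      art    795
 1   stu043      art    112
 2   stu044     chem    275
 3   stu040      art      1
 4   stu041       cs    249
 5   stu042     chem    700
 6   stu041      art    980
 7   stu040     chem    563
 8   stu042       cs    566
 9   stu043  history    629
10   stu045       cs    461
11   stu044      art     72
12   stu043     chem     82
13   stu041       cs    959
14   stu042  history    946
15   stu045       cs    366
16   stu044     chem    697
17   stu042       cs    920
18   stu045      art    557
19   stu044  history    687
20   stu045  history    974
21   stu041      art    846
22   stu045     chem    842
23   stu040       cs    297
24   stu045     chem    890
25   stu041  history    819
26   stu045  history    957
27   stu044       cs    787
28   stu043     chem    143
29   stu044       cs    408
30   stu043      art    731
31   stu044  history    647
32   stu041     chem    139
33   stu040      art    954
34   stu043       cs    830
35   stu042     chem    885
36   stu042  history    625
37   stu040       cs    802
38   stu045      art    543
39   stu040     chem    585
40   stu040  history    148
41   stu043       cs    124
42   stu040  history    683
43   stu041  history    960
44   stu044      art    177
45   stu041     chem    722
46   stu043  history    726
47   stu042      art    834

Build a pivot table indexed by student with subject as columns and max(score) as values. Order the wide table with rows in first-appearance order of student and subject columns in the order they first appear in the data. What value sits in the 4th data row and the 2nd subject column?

With rows in first-appearance order of student, row 4 is student=stu040. subject columns in first-appearance order: art, chem, cs, history; column 2 is chem.
Long rows with student=stu040, subject=chem: max(563, 585) = 585.

585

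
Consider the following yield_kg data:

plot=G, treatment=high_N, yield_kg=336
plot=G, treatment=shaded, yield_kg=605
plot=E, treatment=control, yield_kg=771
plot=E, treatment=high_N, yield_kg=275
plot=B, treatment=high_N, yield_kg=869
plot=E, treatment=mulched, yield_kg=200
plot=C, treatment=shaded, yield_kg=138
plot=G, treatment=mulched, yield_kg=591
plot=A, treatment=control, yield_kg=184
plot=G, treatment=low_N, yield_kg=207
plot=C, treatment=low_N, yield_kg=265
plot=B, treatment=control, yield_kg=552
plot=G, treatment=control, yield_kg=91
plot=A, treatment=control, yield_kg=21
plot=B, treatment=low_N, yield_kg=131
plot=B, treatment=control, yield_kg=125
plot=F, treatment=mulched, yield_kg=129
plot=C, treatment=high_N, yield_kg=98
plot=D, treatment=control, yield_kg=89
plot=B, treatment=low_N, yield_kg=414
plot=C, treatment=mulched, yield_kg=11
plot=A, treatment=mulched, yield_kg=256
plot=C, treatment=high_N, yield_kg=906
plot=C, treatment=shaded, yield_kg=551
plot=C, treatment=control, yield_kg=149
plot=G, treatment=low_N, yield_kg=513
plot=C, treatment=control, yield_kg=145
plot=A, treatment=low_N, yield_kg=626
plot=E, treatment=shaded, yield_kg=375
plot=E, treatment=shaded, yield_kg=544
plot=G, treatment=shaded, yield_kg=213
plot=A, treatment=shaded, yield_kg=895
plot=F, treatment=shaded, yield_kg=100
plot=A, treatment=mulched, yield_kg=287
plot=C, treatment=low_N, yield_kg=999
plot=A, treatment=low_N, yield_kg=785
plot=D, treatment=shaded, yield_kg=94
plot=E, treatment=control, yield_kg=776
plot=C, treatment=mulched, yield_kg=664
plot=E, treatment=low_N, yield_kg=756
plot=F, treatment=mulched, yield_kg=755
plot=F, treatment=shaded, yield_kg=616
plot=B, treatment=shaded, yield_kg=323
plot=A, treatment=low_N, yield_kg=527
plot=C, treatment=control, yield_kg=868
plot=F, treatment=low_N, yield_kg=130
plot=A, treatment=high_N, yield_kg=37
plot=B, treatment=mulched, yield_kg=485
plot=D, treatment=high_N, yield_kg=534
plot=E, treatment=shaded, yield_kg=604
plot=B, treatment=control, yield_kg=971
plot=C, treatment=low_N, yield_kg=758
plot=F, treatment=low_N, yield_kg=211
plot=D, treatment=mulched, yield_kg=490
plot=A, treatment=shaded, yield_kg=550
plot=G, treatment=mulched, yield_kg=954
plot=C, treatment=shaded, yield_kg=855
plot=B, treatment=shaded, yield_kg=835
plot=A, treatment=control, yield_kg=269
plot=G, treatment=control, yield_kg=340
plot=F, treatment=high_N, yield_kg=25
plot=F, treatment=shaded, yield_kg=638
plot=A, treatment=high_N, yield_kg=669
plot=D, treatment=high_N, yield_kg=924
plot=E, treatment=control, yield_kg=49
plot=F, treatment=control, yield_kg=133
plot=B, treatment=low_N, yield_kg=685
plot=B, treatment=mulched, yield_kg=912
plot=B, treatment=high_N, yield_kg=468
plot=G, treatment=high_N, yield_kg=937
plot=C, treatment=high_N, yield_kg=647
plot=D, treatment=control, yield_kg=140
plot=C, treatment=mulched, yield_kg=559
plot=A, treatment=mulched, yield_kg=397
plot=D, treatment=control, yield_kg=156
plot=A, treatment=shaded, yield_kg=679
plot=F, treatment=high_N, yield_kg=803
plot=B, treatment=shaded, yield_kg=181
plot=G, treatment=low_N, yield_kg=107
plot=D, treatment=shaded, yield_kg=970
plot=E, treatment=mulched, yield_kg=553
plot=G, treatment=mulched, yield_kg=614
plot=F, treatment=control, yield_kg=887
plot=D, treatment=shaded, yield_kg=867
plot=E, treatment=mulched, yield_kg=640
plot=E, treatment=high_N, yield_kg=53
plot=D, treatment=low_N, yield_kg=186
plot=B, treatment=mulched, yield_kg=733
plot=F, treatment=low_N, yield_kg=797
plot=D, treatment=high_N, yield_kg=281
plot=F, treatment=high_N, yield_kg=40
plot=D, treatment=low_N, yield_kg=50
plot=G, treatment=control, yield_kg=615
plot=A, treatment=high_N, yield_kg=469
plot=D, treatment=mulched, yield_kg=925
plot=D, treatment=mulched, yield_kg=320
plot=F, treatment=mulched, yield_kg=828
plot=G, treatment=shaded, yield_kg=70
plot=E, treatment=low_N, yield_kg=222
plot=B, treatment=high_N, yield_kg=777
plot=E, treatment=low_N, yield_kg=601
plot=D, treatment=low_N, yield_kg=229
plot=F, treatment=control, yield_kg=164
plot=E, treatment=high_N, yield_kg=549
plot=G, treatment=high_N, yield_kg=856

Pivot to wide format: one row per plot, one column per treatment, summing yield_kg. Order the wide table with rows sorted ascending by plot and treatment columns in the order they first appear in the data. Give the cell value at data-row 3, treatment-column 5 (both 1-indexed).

2022

With rows sorted ascending by plot, row 3 is plot=C. treatment columns in first-appearance order: high_N, shaded, control, mulched, low_N; column 5 is low_N.
Long rows with plot=C, treatment=low_N: 265 + 999 + 758 = 2022.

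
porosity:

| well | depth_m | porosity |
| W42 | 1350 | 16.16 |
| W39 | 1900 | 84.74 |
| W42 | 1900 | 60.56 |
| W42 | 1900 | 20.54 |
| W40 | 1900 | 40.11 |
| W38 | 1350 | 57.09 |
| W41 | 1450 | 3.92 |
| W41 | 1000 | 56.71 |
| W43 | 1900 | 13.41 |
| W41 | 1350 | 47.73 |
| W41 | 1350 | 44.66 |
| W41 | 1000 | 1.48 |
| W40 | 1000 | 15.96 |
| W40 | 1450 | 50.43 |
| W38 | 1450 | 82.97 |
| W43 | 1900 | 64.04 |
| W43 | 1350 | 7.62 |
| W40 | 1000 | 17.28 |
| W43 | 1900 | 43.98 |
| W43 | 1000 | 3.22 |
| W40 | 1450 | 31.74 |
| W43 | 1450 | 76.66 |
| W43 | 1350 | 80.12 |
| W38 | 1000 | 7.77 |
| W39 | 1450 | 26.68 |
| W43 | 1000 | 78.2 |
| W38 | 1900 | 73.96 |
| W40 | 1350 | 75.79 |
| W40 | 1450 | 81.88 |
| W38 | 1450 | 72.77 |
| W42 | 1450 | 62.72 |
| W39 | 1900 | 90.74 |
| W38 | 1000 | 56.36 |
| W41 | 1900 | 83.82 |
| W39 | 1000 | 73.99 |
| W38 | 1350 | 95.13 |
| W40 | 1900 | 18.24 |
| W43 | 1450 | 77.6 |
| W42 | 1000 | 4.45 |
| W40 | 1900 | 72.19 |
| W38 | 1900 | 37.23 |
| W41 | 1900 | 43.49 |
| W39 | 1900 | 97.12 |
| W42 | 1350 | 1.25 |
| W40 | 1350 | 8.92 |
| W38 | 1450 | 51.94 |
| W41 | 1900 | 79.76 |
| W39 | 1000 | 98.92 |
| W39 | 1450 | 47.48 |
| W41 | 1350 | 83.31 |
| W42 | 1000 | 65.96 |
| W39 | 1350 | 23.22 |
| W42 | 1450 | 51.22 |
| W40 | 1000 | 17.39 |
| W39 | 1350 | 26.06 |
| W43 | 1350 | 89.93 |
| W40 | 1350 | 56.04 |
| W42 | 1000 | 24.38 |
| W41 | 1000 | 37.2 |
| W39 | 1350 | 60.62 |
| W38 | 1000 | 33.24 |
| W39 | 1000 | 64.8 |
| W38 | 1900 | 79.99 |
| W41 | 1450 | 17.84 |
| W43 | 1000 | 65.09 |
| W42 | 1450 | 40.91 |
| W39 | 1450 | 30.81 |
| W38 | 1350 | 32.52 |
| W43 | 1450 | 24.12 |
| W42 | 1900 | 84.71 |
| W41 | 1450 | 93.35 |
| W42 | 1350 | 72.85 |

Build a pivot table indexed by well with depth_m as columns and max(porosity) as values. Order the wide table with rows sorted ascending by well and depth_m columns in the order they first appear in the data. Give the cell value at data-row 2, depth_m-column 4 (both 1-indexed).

With rows sorted ascending by well, row 2 is well=W39. depth_m columns in first-appearance order: 1350, 1900, 1450, 1000; column 4 is 1000.
Long rows with well=W39, depth_m=1000: max(73.99, 98.92, 64.8) = 98.92.

98.92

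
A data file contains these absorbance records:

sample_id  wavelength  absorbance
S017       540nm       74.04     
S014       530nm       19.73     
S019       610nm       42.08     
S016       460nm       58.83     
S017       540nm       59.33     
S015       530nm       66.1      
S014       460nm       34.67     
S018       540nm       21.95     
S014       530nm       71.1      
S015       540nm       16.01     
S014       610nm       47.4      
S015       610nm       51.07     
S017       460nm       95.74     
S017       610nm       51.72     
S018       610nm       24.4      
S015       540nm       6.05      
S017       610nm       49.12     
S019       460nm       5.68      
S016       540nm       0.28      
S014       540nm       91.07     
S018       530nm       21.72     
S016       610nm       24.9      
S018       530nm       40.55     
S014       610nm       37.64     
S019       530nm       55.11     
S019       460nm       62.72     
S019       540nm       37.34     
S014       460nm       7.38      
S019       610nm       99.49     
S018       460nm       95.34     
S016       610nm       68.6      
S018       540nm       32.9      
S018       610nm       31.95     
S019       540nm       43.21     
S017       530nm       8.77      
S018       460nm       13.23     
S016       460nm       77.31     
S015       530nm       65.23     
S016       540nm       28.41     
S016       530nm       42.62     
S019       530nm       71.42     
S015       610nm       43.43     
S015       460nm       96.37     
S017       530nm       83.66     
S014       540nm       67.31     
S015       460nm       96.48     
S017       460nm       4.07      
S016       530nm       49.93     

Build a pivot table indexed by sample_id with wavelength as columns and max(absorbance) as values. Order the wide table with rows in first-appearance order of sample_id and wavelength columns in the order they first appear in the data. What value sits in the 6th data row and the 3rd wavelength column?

31.95

With rows in first-appearance order of sample_id, row 6 is sample_id=S018. wavelength columns in first-appearance order: 540nm, 530nm, 610nm, 460nm; column 3 is 610nm.
Long rows with sample_id=S018, wavelength=610nm: max(24.4, 31.95) = 31.95.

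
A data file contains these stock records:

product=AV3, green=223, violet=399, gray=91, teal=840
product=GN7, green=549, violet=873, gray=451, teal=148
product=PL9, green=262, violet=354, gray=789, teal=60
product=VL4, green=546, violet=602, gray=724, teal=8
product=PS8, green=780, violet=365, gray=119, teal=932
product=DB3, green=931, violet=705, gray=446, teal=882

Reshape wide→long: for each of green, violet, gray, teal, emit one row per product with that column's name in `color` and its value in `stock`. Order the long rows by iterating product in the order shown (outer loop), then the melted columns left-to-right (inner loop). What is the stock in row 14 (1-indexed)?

24 rows total (6 × 4). Row 14: index ⌊(14-1)/4⌋ = 3 into product → VL4; (14-1) mod 4 = 1 into the melted columns → violet.
So row 14 is (VL4, violet, 602); stock = 602.

602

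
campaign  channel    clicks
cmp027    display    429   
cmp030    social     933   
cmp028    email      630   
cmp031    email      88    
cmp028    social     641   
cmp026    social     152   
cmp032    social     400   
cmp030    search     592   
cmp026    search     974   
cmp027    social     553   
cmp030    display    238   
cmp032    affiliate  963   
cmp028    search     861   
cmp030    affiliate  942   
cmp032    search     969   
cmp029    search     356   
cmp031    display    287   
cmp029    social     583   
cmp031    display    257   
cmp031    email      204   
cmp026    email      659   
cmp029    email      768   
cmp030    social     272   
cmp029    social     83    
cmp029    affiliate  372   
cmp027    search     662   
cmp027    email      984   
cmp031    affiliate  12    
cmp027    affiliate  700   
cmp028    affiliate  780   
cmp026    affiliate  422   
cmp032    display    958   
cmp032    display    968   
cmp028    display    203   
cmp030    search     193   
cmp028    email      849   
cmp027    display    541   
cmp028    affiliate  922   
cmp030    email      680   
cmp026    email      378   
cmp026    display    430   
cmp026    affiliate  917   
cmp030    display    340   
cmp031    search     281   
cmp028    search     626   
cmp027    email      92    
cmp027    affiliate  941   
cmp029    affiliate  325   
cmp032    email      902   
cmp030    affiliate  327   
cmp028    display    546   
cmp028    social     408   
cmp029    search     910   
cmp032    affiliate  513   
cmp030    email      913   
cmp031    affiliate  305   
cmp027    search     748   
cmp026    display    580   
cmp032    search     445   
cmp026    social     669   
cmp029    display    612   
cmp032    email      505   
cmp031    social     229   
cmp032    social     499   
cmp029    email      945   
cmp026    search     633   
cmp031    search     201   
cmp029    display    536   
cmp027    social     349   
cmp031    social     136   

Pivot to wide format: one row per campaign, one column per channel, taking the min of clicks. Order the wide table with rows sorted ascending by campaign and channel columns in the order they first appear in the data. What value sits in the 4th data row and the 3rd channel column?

With rows sorted ascending by campaign, row 4 is campaign=cmp029. channel columns in first-appearance order: display, social, email, search, affiliate; column 3 is email.
Long rows with campaign=cmp029, channel=email: min(768, 945) = 768.

768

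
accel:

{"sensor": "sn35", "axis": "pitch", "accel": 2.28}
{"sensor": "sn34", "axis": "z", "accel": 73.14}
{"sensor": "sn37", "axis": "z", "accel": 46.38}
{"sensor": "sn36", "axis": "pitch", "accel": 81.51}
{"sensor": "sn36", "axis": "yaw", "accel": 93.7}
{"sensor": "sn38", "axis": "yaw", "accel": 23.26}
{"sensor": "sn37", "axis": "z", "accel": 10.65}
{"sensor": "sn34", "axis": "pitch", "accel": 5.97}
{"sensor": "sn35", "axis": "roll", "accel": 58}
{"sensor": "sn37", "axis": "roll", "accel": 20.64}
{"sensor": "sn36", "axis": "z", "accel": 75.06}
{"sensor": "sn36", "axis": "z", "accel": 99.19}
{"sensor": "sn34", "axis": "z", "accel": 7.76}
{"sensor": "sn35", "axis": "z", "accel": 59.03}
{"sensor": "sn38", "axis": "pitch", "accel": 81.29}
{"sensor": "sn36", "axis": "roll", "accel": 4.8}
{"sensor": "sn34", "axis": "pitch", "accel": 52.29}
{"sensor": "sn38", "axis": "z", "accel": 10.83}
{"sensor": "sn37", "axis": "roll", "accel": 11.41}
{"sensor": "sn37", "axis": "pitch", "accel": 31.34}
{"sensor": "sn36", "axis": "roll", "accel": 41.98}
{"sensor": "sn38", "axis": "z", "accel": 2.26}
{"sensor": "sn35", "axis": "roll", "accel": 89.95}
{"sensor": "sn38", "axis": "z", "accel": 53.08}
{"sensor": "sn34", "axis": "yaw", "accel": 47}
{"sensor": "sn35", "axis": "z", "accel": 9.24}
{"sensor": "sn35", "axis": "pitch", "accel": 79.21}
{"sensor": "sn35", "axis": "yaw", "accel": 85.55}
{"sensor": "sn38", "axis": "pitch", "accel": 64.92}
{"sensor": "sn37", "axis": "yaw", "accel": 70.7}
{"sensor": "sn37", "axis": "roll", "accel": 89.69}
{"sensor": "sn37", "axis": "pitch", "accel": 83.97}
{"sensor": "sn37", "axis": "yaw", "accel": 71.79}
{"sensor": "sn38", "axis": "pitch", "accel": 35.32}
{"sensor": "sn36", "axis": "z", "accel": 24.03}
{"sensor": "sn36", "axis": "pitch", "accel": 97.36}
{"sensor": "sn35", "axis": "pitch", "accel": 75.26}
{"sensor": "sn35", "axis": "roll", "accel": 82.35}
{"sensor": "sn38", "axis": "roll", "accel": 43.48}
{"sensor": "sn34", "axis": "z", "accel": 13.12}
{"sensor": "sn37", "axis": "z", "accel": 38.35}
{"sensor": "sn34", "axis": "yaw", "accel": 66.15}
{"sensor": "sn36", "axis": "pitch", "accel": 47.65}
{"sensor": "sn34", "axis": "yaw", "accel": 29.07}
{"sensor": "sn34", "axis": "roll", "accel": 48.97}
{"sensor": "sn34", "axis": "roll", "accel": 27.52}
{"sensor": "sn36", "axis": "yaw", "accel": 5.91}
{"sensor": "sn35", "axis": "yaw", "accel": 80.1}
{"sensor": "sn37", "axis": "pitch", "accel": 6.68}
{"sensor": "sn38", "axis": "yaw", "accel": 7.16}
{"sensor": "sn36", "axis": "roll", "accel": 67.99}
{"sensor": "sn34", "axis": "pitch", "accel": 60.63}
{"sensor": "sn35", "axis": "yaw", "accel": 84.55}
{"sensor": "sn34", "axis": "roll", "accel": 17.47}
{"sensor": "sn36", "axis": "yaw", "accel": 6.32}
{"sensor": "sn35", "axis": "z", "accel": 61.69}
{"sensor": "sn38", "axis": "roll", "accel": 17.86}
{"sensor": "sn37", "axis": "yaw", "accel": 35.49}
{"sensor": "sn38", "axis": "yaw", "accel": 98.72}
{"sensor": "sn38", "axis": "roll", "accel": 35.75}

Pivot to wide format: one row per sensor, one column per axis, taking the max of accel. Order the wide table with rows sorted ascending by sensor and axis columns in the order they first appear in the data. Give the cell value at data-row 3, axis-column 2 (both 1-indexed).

With rows sorted ascending by sensor, row 3 is sensor=sn36. axis columns in first-appearance order: pitch, z, yaw, roll; column 2 is z.
Long rows with sensor=sn36, axis=z: max(75.06, 99.19, 24.03) = 99.19.

99.19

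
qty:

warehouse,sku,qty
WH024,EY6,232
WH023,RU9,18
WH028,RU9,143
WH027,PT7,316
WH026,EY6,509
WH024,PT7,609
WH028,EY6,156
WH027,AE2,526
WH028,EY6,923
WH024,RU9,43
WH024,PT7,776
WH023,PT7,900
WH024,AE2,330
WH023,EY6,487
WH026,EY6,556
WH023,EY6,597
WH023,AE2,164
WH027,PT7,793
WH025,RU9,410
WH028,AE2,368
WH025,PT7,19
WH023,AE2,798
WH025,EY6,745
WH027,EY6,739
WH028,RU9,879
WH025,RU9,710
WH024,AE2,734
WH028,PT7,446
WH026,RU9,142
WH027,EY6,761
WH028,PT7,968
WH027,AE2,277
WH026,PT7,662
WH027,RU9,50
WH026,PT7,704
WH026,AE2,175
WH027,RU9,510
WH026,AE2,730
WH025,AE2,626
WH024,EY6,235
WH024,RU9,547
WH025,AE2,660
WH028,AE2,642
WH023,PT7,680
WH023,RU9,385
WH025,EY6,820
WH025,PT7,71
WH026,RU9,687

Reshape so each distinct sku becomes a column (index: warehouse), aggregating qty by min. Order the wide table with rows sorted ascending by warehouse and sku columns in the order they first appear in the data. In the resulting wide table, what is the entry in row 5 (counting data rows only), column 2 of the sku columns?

With rows sorted ascending by warehouse, row 5 is warehouse=WH027. sku columns in first-appearance order: EY6, RU9, PT7, AE2; column 2 is RU9.
Long rows with warehouse=WH027, sku=RU9: min(50, 510) = 50.

50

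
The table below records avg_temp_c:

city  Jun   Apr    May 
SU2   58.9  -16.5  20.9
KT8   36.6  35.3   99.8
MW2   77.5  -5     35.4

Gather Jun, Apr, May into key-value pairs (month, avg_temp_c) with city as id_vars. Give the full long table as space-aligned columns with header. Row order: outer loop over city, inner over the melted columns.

Each (city, column) pair becomes one row: 3 × 3 = 9 rows.
For example, (SU2, Jun) → avg_temp_c=58.9.

city  month  avg_temp_c
SU2   Jun    58.9      
SU2   Apr    -16.5     
SU2   May    20.9      
KT8   Jun    36.6      
KT8   Apr    35.3      
KT8   May    99.8      
MW2   Jun    77.5      
MW2   Apr    -5        
MW2   May    35.4      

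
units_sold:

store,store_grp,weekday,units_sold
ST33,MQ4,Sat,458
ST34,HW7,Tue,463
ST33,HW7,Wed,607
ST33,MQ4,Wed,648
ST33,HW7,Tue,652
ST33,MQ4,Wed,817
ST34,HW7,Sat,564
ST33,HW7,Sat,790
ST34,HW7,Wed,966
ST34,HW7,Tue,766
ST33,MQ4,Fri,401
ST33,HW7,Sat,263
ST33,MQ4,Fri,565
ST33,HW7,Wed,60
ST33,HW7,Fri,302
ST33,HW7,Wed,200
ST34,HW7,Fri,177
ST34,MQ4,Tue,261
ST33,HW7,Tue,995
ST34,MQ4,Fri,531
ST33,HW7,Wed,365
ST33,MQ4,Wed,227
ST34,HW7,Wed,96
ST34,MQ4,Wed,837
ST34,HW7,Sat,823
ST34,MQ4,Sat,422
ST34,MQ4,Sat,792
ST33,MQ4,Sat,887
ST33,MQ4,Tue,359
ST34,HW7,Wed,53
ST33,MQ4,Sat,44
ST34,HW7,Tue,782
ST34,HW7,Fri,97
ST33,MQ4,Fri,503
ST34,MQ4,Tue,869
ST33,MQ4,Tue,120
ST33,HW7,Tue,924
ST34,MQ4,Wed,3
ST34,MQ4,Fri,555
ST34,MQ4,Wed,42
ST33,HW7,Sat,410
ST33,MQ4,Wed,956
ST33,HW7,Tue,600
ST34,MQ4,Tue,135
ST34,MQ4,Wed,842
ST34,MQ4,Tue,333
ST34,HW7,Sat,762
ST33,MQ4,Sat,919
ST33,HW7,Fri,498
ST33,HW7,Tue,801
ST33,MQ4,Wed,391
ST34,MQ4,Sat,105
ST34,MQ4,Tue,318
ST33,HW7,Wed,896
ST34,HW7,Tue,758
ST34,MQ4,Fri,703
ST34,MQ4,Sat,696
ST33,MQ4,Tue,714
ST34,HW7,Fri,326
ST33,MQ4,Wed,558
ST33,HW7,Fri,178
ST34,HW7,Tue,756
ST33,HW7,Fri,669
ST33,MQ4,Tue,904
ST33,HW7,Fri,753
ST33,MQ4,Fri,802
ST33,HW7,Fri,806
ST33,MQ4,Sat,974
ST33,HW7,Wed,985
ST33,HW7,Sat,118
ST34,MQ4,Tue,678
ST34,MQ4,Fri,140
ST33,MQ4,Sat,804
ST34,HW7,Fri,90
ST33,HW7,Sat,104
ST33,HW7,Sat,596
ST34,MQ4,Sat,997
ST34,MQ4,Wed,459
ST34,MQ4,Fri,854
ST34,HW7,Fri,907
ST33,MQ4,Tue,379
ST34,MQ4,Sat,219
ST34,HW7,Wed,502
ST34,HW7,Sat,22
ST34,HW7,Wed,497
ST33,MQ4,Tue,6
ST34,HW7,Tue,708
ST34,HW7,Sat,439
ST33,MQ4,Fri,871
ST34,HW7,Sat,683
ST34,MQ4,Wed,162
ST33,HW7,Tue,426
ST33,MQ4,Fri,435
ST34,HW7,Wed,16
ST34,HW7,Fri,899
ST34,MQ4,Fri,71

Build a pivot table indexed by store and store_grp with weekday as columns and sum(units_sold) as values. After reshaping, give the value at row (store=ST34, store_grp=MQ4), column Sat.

Rows with store=ST34, store_grp=MQ4 and weekday=Sat: units_sold values are 422, 792, 105, 696, 997, 219.
422 + 792 + 105 + 696 + 997 + 219 = 3231.

3231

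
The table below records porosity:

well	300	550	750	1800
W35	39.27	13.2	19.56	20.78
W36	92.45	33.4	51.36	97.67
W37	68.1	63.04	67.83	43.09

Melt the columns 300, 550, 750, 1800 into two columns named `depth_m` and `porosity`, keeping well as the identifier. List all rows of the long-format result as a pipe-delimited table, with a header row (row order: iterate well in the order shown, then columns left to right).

| well | depth_m | porosity |
| W35 | 300 | 39.27 |
| W35 | 550 | 13.2 |
| W35 | 750 | 19.56 |
| W35 | 1800 | 20.78 |
| W36 | 300 | 92.45 |
| W36 | 550 | 33.4 |
| W36 | 750 | 51.36 |
| W36 | 1800 | 97.67 |
| W37 | 300 | 68.1 |
| W37 | 550 | 63.04 |
| W37 | 750 | 67.83 |
| W37 | 1800 | 43.09 |

Each (well, column) pair becomes one row: 3 × 4 = 12 rows.
For example, (W35, 300) → porosity=39.27.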